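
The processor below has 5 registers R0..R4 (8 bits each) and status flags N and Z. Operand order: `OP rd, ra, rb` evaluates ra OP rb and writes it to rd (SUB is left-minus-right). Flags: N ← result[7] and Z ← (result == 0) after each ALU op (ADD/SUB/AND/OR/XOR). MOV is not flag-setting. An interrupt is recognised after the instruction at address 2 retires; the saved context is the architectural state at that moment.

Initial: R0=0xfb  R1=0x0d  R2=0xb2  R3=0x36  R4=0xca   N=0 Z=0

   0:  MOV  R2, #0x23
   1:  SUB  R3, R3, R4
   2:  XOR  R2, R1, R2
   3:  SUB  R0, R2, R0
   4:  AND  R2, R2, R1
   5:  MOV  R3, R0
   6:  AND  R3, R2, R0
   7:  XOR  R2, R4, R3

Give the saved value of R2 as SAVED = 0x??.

SAVED = 0x2e

after  0: R0=0xfb R1=0x0d R2=0x23 R3=0x36 R4=0xca  N=0 Z=0
after  1: R0=0xfb R1=0x0d R2=0x23 R3=0x6c R4=0xca  N=0 Z=0
after  2: R0=0xfb R1=0x0d R2=0x2e R3=0x6c R4=0xca  N=0 Z=0
-- IRQ taken; context saved, return-PC = 3 --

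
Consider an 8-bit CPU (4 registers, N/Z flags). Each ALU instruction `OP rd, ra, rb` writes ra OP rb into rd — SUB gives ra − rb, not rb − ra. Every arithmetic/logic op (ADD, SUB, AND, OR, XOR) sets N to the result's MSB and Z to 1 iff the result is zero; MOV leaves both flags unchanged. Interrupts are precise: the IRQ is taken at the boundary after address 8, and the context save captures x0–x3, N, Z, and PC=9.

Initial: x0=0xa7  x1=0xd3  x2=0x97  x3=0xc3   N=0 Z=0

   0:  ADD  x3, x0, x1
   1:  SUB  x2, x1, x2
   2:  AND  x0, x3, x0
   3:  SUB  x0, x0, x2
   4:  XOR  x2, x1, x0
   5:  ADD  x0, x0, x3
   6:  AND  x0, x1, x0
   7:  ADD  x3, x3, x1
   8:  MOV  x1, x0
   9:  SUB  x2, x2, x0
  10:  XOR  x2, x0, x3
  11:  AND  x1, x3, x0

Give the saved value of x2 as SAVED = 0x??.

SAVED = 0x35

after  0: x0=0xa7 x1=0xd3 x2=0x97 x3=0x7a  N=0 Z=0
after  1: x0=0xa7 x1=0xd3 x2=0x3c x3=0x7a  N=0 Z=0
after  2: x0=0x22 x1=0xd3 x2=0x3c x3=0x7a  N=0 Z=0
after  3: x0=0xe6 x1=0xd3 x2=0x3c x3=0x7a  N=1 Z=0
after  4: x0=0xe6 x1=0xd3 x2=0x35 x3=0x7a  N=0 Z=0
after  5: x0=0x60 x1=0xd3 x2=0x35 x3=0x7a  N=0 Z=0
after  6: x0=0x40 x1=0xd3 x2=0x35 x3=0x7a  N=0 Z=0
after  7: x0=0x40 x1=0xd3 x2=0x35 x3=0x4d  N=0 Z=0
after  8: x0=0x40 x1=0x40 x2=0x35 x3=0x4d  N=0 Z=0
-- IRQ taken; context saved, return-PC = 9 --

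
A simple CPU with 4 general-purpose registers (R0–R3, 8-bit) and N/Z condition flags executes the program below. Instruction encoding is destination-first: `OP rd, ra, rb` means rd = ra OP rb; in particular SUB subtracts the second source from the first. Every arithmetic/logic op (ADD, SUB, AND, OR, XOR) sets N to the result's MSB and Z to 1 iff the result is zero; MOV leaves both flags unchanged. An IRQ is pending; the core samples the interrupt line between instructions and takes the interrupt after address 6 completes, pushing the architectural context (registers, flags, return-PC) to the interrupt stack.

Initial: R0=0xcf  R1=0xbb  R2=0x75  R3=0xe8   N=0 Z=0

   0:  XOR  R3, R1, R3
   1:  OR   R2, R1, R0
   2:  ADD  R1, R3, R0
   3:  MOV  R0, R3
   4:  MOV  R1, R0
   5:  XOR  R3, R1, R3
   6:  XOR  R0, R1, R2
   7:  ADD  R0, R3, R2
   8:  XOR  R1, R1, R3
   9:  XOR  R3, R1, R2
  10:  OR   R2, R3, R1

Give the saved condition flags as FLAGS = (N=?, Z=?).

after  0: R0=0xcf R1=0xbb R2=0x75 R3=0x53  N=0 Z=0
after  1: R0=0xcf R1=0xbb R2=0xff R3=0x53  N=1 Z=0
after  2: R0=0xcf R1=0x22 R2=0xff R3=0x53  N=0 Z=0
after  3: R0=0x53 R1=0x22 R2=0xff R3=0x53  N=0 Z=0
after  4: R0=0x53 R1=0x53 R2=0xff R3=0x53  N=0 Z=0
after  5: R0=0x53 R1=0x53 R2=0xff R3=0x00  N=0 Z=1
after  6: R0=0xac R1=0x53 R2=0xff R3=0x00  N=1 Z=0
-- IRQ taken; context saved, return-PC = 7 --

FLAGS = (N=1, Z=0)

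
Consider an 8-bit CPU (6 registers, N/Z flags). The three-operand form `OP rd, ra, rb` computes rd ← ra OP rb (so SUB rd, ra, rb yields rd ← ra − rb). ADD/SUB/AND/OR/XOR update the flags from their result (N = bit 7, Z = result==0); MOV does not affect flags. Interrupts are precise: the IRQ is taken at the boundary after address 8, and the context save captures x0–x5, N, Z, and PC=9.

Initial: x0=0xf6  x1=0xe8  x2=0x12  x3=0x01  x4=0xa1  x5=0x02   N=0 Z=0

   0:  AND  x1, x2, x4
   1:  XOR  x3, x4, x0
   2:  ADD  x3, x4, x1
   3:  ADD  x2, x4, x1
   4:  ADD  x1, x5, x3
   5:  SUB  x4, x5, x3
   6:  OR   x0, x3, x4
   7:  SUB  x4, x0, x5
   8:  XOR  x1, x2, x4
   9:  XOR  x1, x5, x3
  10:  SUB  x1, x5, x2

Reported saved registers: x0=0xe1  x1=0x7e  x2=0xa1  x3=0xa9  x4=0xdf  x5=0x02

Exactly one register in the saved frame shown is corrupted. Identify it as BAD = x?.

after  0: x0=0xf6 x1=0x00 x2=0x12 x3=0x01 x4=0xa1 x5=0x02  N=0 Z=1
after  1: x0=0xf6 x1=0x00 x2=0x12 x3=0x57 x4=0xa1 x5=0x02  N=0 Z=0
after  2: x0=0xf6 x1=0x00 x2=0x12 x3=0xa1 x4=0xa1 x5=0x02  N=1 Z=0
after  3: x0=0xf6 x1=0x00 x2=0xa1 x3=0xa1 x4=0xa1 x5=0x02  N=1 Z=0
after  4: x0=0xf6 x1=0xa3 x2=0xa1 x3=0xa1 x4=0xa1 x5=0x02  N=1 Z=0
after  5: x0=0xf6 x1=0xa3 x2=0xa1 x3=0xa1 x4=0x61 x5=0x02  N=0 Z=0
after  6: x0=0xe1 x1=0xa3 x2=0xa1 x3=0xa1 x4=0x61 x5=0x02  N=1 Z=0
after  7: x0=0xe1 x1=0xa3 x2=0xa1 x3=0xa1 x4=0xdf x5=0x02  N=1 Z=0
after  8: x0=0xe1 x1=0x7e x2=0xa1 x3=0xa1 x4=0xdf x5=0x02  N=0 Z=0
-- IRQ taken; context saved, return-PC = 9 --
mismatch: x3: reported 0xa9 vs actual 0xa1

BAD = x3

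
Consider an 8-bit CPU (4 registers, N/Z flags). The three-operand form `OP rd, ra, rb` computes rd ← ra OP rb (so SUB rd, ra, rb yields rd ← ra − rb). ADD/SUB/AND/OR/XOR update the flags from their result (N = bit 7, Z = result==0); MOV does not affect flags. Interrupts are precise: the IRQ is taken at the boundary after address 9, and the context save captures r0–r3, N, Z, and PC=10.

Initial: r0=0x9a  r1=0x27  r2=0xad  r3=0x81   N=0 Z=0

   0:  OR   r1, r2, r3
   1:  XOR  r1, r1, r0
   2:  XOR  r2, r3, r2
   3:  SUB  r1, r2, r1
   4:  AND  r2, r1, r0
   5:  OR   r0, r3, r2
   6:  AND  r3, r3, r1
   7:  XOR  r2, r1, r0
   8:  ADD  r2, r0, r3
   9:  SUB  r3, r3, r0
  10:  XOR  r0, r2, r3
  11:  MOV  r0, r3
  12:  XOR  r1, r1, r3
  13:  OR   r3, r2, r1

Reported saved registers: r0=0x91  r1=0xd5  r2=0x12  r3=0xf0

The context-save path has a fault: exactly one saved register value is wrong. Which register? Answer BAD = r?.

after  0: r0=0x9a r1=0xad r2=0xad r3=0x81  N=1 Z=0
after  1: r0=0x9a r1=0x37 r2=0xad r3=0x81  N=0 Z=0
after  2: r0=0x9a r1=0x37 r2=0x2c r3=0x81  N=0 Z=0
after  3: r0=0x9a r1=0xf5 r2=0x2c r3=0x81  N=1 Z=0
after  4: r0=0x9a r1=0xf5 r2=0x90 r3=0x81  N=1 Z=0
after  5: r0=0x91 r1=0xf5 r2=0x90 r3=0x81  N=1 Z=0
after  6: r0=0x91 r1=0xf5 r2=0x90 r3=0x81  N=1 Z=0
after  7: r0=0x91 r1=0xf5 r2=0x64 r3=0x81  N=0 Z=0
after  8: r0=0x91 r1=0xf5 r2=0x12 r3=0x81  N=0 Z=0
after  9: r0=0x91 r1=0xf5 r2=0x12 r3=0xf0  N=1 Z=0
-- IRQ taken; context saved, return-PC = 10 --
mismatch: r1: reported 0xd5 vs actual 0xf5

BAD = r1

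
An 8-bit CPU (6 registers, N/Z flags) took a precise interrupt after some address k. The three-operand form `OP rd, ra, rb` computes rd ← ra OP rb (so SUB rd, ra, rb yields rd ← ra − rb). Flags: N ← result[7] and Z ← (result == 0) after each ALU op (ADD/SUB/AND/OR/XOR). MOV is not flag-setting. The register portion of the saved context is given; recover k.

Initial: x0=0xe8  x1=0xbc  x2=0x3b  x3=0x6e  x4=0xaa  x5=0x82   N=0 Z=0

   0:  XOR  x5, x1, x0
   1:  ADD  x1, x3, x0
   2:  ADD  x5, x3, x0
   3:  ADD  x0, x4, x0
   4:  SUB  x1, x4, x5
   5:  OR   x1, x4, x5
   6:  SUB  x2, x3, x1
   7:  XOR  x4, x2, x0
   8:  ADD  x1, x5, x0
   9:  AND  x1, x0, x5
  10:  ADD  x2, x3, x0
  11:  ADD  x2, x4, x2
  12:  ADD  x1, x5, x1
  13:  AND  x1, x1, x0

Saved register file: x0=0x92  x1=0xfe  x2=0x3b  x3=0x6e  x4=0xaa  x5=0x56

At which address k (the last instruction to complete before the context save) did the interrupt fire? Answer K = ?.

K = 5

after  0: x0=0xe8 x1=0xbc x2=0x3b x3=0x6e x4=0xaa x5=0x54  N=0 Z=0
after  1: x0=0xe8 x1=0x56 x2=0x3b x3=0x6e x4=0xaa x5=0x54  N=0 Z=0
after  2: x0=0xe8 x1=0x56 x2=0x3b x3=0x6e x4=0xaa x5=0x56  N=0 Z=0
after  3: x0=0x92 x1=0x56 x2=0x3b x3=0x6e x4=0xaa x5=0x56  N=1 Z=0
after  4: x0=0x92 x1=0x54 x2=0x3b x3=0x6e x4=0xaa x5=0x56  N=0 Z=0
after  5: x0=0x92 x1=0xfe x2=0x3b x3=0x6e x4=0xaa x5=0x56  N=1 Z=0
-- IRQ taken; context saved, return-PC = 6 --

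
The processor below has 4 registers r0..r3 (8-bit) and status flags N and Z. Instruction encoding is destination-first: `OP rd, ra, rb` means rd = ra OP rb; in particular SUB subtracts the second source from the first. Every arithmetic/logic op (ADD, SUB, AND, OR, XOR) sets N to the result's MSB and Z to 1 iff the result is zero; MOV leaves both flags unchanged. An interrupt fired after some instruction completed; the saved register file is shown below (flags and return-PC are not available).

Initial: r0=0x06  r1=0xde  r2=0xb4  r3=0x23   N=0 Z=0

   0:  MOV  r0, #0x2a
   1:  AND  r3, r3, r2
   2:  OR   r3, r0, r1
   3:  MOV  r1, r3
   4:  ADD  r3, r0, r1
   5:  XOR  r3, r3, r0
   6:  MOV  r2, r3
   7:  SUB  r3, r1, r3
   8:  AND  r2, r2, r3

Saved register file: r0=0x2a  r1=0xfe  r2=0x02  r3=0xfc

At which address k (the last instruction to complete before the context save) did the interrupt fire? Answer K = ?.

K = 7

after  0: r0=0x2a r1=0xde r2=0xb4 r3=0x23  N=0 Z=0
after  1: r0=0x2a r1=0xde r2=0xb4 r3=0x20  N=0 Z=0
after  2: r0=0x2a r1=0xde r2=0xb4 r3=0xfe  N=1 Z=0
after  3: r0=0x2a r1=0xfe r2=0xb4 r3=0xfe  N=1 Z=0
after  4: r0=0x2a r1=0xfe r2=0xb4 r3=0x28  N=0 Z=0
after  5: r0=0x2a r1=0xfe r2=0xb4 r3=0x02  N=0 Z=0
after  6: r0=0x2a r1=0xfe r2=0x02 r3=0x02  N=0 Z=0
after  7: r0=0x2a r1=0xfe r2=0x02 r3=0xfc  N=1 Z=0
-- IRQ taken; context saved, return-PC = 8 --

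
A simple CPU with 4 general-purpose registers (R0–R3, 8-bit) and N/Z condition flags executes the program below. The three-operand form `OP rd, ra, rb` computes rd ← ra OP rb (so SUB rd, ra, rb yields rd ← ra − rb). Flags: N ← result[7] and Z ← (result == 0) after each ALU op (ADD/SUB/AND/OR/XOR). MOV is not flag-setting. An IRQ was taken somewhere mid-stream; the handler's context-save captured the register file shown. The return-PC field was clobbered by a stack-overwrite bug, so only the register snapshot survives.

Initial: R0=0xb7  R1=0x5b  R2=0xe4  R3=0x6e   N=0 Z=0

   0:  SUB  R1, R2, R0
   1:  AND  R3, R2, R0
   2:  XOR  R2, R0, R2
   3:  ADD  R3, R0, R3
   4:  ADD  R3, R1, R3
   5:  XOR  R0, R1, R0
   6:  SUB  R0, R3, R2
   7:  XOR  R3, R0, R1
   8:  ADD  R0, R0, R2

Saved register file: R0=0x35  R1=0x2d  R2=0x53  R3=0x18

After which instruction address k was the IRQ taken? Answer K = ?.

after  0: R0=0xb7 R1=0x2d R2=0xe4 R3=0x6e  N=0 Z=0
after  1: R0=0xb7 R1=0x2d R2=0xe4 R3=0xa4  N=1 Z=0
after  2: R0=0xb7 R1=0x2d R2=0x53 R3=0xa4  N=0 Z=0
after  3: R0=0xb7 R1=0x2d R2=0x53 R3=0x5b  N=0 Z=0
after  4: R0=0xb7 R1=0x2d R2=0x53 R3=0x88  N=1 Z=0
after  5: R0=0x9a R1=0x2d R2=0x53 R3=0x88  N=1 Z=0
after  6: R0=0x35 R1=0x2d R2=0x53 R3=0x88  N=0 Z=0
after  7: R0=0x35 R1=0x2d R2=0x53 R3=0x18  N=0 Z=0
-- IRQ taken; context saved, return-PC = 8 --

K = 7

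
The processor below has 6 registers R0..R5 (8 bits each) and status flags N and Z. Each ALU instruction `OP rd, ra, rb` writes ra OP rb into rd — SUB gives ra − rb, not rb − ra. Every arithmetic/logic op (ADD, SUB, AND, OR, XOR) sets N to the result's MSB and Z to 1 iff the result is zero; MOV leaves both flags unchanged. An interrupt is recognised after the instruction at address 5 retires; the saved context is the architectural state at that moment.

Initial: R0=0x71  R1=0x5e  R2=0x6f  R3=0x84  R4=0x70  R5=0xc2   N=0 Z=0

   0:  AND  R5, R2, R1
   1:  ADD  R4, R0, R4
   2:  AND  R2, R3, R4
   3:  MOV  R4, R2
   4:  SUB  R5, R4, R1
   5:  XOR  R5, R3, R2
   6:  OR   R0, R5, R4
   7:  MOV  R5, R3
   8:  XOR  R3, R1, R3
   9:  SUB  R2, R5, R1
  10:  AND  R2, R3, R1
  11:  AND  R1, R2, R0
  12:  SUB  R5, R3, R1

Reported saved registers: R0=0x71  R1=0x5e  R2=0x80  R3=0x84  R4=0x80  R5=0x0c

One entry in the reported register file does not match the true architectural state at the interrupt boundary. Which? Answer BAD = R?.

BAD = R5

after  0: R0=0x71 R1=0x5e R2=0x6f R3=0x84 R4=0x70 R5=0x4e  N=0 Z=0
after  1: R0=0x71 R1=0x5e R2=0x6f R3=0x84 R4=0xe1 R5=0x4e  N=1 Z=0
after  2: R0=0x71 R1=0x5e R2=0x80 R3=0x84 R4=0xe1 R5=0x4e  N=1 Z=0
after  3: R0=0x71 R1=0x5e R2=0x80 R3=0x84 R4=0x80 R5=0x4e  N=1 Z=0
after  4: R0=0x71 R1=0x5e R2=0x80 R3=0x84 R4=0x80 R5=0x22  N=0 Z=0
after  5: R0=0x71 R1=0x5e R2=0x80 R3=0x84 R4=0x80 R5=0x04  N=0 Z=0
-- IRQ taken; context saved, return-PC = 6 --
mismatch: R5: reported 0x0c vs actual 0x04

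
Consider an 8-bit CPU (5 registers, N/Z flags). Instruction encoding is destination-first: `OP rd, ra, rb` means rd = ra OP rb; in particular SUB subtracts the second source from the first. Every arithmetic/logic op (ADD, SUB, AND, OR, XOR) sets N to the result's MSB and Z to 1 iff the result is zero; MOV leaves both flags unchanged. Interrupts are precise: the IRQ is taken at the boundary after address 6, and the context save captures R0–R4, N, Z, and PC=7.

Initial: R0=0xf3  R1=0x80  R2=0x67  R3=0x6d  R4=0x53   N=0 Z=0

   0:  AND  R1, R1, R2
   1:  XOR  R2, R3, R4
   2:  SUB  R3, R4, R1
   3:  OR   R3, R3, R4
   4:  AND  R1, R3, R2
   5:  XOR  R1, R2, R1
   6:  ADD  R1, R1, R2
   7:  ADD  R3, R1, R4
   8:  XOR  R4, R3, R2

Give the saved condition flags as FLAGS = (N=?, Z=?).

FLAGS = (N=0, Z=0)

after  0: R0=0xf3 R1=0x00 R2=0x67 R3=0x6d R4=0x53  N=0 Z=1
after  1: R0=0xf3 R1=0x00 R2=0x3e R3=0x6d R4=0x53  N=0 Z=0
after  2: R0=0xf3 R1=0x00 R2=0x3e R3=0x53 R4=0x53  N=0 Z=0
after  3: R0=0xf3 R1=0x00 R2=0x3e R3=0x53 R4=0x53  N=0 Z=0
after  4: R0=0xf3 R1=0x12 R2=0x3e R3=0x53 R4=0x53  N=0 Z=0
after  5: R0=0xf3 R1=0x2c R2=0x3e R3=0x53 R4=0x53  N=0 Z=0
after  6: R0=0xf3 R1=0x6a R2=0x3e R3=0x53 R4=0x53  N=0 Z=0
-- IRQ taken; context saved, return-PC = 7 --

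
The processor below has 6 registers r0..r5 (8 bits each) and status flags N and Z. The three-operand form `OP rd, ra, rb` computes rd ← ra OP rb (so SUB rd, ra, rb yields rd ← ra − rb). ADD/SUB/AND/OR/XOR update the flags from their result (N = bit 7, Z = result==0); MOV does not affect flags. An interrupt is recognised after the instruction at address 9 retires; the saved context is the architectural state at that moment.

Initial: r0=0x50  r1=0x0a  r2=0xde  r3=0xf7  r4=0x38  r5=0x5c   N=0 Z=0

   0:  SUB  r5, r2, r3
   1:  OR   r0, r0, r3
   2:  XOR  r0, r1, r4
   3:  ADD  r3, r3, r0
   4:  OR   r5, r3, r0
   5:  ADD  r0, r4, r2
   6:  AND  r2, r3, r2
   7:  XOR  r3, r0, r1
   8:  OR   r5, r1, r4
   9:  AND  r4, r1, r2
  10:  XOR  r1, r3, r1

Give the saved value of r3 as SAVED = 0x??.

after  0: r0=0x50 r1=0x0a r2=0xde r3=0xf7 r4=0x38 r5=0xe7  N=1 Z=0
after  1: r0=0xf7 r1=0x0a r2=0xde r3=0xf7 r4=0x38 r5=0xe7  N=1 Z=0
after  2: r0=0x32 r1=0x0a r2=0xde r3=0xf7 r4=0x38 r5=0xe7  N=0 Z=0
after  3: r0=0x32 r1=0x0a r2=0xde r3=0x29 r4=0x38 r5=0xe7  N=0 Z=0
after  4: r0=0x32 r1=0x0a r2=0xde r3=0x29 r4=0x38 r5=0x3b  N=0 Z=0
after  5: r0=0x16 r1=0x0a r2=0xde r3=0x29 r4=0x38 r5=0x3b  N=0 Z=0
after  6: r0=0x16 r1=0x0a r2=0x08 r3=0x29 r4=0x38 r5=0x3b  N=0 Z=0
after  7: r0=0x16 r1=0x0a r2=0x08 r3=0x1c r4=0x38 r5=0x3b  N=0 Z=0
after  8: r0=0x16 r1=0x0a r2=0x08 r3=0x1c r4=0x38 r5=0x3a  N=0 Z=0
after  9: r0=0x16 r1=0x0a r2=0x08 r3=0x1c r4=0x08 r5=0x3a  N=0 Z=0
-- IRQ taken; context saved, return-PC = 10 --

SAVED = 0x1c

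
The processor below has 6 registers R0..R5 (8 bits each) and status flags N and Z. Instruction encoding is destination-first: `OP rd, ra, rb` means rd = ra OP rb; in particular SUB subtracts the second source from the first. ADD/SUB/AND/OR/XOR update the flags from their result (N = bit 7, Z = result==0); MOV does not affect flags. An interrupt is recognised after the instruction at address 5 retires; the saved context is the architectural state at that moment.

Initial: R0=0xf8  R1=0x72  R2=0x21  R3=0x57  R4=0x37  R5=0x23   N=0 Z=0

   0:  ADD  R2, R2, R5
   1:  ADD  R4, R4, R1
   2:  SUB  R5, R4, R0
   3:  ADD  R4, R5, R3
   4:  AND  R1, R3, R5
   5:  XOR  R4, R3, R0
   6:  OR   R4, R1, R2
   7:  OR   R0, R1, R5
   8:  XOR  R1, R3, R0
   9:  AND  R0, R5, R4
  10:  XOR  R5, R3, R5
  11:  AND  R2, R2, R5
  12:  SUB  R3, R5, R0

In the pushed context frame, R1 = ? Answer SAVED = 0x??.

after  0: R0=0xf8 R1=0x72 R2=0x44 R3=0x57 R4=0x37 R5=0x23  N=0 Z=0
after  1: R0=0xf8 R1=0x72 R2=0x44 R3=0x57 R4=0xa9 R5=0x23  N=1 Z=0
after  2: R0=0xf8 R1=0x72 R2=0x44 R3=0x57 R4=0xa9 R5=0xb1  N=1 Z=0
after  3: R0=0xf8 R1=0x72 R2=0x44 R3=0x57 R4=0x08 R5=0xb1  N=0 Z=0
after  4: R0=0xf8 R1=0x11 R2=0x44 R3=0x57 R4=0x08 R5=0xb1  N=0 Z=0
after  5: R0=0xf8 R1=0x11 R2=0x44 R3=0x57 R4=0xaf R5=0xb1  N=1 Z=0
-- IRQ taken; context saved, return-PC = 6 --

SAVED = 0x11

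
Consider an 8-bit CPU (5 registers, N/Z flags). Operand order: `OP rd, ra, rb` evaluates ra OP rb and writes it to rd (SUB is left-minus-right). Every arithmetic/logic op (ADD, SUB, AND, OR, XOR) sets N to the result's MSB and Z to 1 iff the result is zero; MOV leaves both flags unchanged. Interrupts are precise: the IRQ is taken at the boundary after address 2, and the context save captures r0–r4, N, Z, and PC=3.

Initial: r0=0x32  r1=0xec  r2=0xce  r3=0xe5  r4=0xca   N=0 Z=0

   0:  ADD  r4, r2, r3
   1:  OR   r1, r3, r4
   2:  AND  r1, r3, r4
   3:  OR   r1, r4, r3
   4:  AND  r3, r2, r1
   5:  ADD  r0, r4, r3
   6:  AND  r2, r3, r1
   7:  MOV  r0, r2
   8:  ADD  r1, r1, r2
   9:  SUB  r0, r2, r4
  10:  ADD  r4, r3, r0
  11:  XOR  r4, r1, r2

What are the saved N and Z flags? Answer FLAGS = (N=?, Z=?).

FLAGS = (N=1, Z=0)

after  0: r0=0x32 r1=0xec r2=0xce r3=0xe5 r4=0xb3  N=1 Z=0
after  1: r0=0x32 r1=0xf7 r2=0xce r3=0xe5 r4=0xb3  N=1 Z=0
after  2: r0=0x32 r1=0xa1 r2=0xce r3=0xe5 r4=0xb3  N=1 Z=0
-- IRQ taken; context saved, return-PC = 3 --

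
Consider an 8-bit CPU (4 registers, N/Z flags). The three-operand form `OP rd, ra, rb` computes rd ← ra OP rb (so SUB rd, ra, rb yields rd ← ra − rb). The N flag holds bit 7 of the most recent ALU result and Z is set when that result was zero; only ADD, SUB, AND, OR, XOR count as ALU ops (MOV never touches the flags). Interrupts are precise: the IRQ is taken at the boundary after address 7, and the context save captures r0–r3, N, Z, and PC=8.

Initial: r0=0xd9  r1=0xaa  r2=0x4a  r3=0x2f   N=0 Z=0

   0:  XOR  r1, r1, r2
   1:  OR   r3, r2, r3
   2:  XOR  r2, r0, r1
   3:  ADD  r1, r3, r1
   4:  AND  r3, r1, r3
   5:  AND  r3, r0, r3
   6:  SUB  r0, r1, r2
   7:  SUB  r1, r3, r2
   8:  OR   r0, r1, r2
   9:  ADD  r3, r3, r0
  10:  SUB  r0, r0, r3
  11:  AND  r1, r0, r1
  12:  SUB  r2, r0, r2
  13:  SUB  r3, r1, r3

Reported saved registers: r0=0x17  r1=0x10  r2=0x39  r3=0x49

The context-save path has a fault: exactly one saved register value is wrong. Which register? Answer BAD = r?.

after  0: r0=0xd9 r1=0xe0 r2=0x4a r3=0x2f  N=1 Z=0
after  1: r0=0xd9 r1=0xe0 r2=0x4a r3=0x6f  N=0 Z=0
after  2: r0=0xd9 r1=0xe0 r2=0x39 r3=0x6f  N=0 Z=0
after  3: r0=0xd9 r1=0x4f r2=0x39 r3=0x6f  N=0 Z=0
after  4: r0=0xd9 r1=0x4f r2=0x39 r3=0x4f  N=0 Z=0
after  5: r0=0xd9 r1=0x4f r2=0x39 r3=0x49  N=0 Z=0
after  6: r0=0x16 r1=0x4f r2=0x39 r3=0x49  N=0 Z=0
after  7: r0=0x16 r1=0x10 r2=0x39 r3=0x49  N=0 Z=0
-- IRQ taken; context saved, return-PC = 8 --
mismatch: r0: reported 0x17 vs actual 0x16

BAD = r0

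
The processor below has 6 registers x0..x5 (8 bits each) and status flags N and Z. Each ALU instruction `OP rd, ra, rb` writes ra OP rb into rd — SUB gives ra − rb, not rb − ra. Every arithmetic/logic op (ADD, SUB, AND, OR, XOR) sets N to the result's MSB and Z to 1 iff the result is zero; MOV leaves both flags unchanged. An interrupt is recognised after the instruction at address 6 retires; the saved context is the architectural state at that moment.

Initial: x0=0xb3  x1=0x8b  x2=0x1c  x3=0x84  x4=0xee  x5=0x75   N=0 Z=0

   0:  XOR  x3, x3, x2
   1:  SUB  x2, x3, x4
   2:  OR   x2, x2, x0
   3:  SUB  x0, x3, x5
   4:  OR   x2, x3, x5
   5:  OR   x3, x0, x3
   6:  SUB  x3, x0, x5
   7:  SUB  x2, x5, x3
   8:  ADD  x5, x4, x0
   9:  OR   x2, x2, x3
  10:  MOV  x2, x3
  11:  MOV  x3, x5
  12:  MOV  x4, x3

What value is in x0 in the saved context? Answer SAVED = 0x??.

SAVED = 0x23

after  0: x0=0xb3 x1=0x8b x2=0x1c x3=0x98 x4=0xee x5=0x75  N=1 Z=0
after  1: x0=0xb3 x1=0x8b x2=0xaa x3=0x98 x4=0xee x5=0x75  N=1 Z=0
after  2: x0=0xb3 x1=0x8b x2=0xbb x3=0x98 x4=0xee x5=0x75  N=1 Z=0
after  3: x0=0x23 x1=0x8b x2=0xbb x3=0x98 x4=0xee x5=0x75  N=0 Z=0
after  4: x0=0x23 x1=0x8b x2=0xfd x3=0x98 x4=0xee x5=0x75  N=1 Z=0
after  5: x0=0x23 x1=0x8b x2=0xfd x3=0xbb x4=0xee x5=0x75  N=1 Z=0
after  6: x0=0x23 x1=0x8b x2=0xfd x3=0xae x4=0xee x5=0x75  N=1 Z=0
-- IRQ taken; context saved, return-PC = 7 --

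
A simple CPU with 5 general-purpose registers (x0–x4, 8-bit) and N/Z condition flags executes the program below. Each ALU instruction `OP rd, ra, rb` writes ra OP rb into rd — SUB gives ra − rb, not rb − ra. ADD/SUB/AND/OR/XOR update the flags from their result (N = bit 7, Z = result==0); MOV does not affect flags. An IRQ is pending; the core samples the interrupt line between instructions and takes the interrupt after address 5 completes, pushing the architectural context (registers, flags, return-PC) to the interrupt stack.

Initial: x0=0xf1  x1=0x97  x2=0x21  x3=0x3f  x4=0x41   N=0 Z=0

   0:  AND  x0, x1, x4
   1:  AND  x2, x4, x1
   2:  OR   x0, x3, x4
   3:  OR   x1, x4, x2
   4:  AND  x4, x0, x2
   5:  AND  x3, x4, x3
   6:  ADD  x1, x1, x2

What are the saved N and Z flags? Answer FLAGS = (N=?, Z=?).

FLAGS = (N=0, Z=0)

after  0: x0=0x01 x1=0x97 x2=0x21 x3=0x3f x4=0x41  N=0 Z=0
after  1: x0=0x01 x1=0x97 x2=0x01 x3=0x3f x4=0x41  N=0 Z=0
after  2: x0=0x7f x1=0x97 x2=0x01 x3=0x3f x4=0x41  N=0 Z=0
after  3: x0=0x7f x1=0x41 x2=0x01 x3=0x3f x4=0x41  N=0 Z=0
after  4: x0=0x7f x1=0x41 x2=0x01 x3=0x3f x4=0x01  N=0 Z=0
after  5: x0=0x7f x1=0x41 x2=0x01 x3=0x01 x4=0x01  N=0 Z=0
-- IRQ taken; context saved, return-PC = 6 --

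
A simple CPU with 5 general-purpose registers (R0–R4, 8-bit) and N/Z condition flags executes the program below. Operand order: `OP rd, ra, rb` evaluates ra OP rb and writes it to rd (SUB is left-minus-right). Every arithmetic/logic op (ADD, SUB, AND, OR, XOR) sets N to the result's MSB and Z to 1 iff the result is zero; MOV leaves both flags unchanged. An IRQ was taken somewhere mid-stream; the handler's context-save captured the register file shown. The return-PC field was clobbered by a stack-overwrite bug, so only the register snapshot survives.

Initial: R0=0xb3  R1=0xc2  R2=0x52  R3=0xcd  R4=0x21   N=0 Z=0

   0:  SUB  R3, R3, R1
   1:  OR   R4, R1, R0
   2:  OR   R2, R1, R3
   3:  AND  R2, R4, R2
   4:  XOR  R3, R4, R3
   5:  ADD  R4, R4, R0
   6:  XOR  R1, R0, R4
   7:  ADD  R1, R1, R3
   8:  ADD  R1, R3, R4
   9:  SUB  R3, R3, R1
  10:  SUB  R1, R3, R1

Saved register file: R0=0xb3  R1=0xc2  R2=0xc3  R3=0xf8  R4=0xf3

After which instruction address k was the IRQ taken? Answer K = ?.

after  0: R0=0xb3 R1=0xc2 R2=0x52 R3=0x0b R4=0x21  N=0 Z=0
after  1: R0=0xb3 R1=0xc2 R2=0x52 R3=0x0b R4=0xf3  N=1 Z=0
after  2: R0=0xb3 R1=0xc2 R2=0xcb R3=0x0b R4=0xf3  N=1 Z=0
after  3: R0=0xb3 R1=0xc2 R2=0xc3 R3=0x0b R4=0xf3  N=1 Z=0
after  4: R0=0xb3 R1=0xc2 R2=0xc3 R3=0xf8 R4=0xf3  N=1 Z=0
-- IRQ taken; context saved, return-PC = 5 --

K = 4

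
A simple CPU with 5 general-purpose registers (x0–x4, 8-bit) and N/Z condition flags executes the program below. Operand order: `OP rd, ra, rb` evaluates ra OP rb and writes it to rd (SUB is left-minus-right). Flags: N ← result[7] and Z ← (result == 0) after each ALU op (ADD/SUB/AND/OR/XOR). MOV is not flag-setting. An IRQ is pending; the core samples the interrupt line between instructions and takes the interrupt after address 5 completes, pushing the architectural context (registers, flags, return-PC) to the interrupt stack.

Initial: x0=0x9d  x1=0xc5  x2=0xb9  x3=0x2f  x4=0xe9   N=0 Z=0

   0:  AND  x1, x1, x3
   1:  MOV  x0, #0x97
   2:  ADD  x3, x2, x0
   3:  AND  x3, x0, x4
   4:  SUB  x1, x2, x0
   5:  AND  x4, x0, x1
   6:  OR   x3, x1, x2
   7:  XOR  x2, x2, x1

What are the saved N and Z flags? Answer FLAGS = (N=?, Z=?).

FLAGS = (N=0, Z=0)

after  0: x0=0x9d x1=0x05 x2=0xb9 x3=0x2f x4=0xe9  N=0 Z=0
after  1: x0=0x97 x1=0x05 x2=0xb9 x3=0x2f x4=0xe9  N=0 Z=0
after  2: x0=0x97 x1=0x05 x2=0xb9 x3=0x50 x4=0xe9  N=0 Z=0
after  3: x0=0x97 x1=0x05 x2=0xb9 x3=0x81 x4=0xe9  N=1 Z=0
after  4: x0=0x97 x1=0x22 x2=0xb9 x3=0x81 x4=0xe9  N=0 Z=0
after  5: x0=0x97 x1=0x22 x2=0xb9 x3=0x81 x4=0x02  N=0 Z=0
-- IRQ taken; context saved, return-PC = 6 --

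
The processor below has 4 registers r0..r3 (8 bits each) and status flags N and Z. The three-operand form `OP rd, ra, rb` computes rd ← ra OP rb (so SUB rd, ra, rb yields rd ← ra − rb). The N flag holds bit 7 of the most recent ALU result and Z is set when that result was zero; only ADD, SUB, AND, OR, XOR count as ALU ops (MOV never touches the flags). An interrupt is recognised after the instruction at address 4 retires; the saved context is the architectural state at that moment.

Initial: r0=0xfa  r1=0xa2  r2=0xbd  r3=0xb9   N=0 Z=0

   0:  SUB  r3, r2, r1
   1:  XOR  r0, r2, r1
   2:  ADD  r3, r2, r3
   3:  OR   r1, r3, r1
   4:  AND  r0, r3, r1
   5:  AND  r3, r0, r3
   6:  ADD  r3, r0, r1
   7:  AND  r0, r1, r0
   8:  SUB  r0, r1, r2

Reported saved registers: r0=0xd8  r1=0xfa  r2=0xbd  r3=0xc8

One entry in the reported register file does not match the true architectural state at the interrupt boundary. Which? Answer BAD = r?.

BAD = r3

after  0: r0=0xfa r1=0xa2 r2=0xbd r3=0x1b  N=0 Z=0
after  1: r0=0x1f r1=0xa2 r2=0xbd r3=0x1b  N=0 Z=0
after  2: r0=0x1f r1=0xa2 r2=0xbd r3=0xd8  N=1 Z=0
after  3: r0=0x1f r1=0xfa r2=0xbd r3=0xd8  N=1 Z=0
after  4: r0=0xd8 r1=0xfa r2=0xbd r3=0xd8  N=1 Z=0
-- IRQ taken; context saved, return-PC = 5 --
mismatch: r3: reported 0xc8 vs actual 0xd8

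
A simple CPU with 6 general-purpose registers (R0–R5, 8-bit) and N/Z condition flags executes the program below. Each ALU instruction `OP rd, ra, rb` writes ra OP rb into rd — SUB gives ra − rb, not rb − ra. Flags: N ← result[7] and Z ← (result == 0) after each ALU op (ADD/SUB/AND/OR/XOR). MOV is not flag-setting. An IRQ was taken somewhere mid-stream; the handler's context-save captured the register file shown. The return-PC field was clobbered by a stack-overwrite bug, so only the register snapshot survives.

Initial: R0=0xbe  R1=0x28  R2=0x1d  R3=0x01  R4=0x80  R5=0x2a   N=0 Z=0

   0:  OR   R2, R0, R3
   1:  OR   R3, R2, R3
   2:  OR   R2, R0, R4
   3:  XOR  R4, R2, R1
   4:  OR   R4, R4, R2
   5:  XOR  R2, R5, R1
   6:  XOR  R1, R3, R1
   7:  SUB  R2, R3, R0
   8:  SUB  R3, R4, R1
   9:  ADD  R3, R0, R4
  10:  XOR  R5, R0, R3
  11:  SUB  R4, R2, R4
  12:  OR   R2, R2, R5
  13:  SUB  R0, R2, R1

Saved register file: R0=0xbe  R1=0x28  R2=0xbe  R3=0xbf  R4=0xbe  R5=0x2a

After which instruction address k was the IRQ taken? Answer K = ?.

after  0: R0=0xbe R1=0x28 R2=0xbf R3=0x01 R4=0x80 R5=0x2a  N=1 Z=0
after  1: R0=0xbe R1=0x28 R2=0xbf R3=0xbf R4=0x80 R5=0x2a  N=1 Z=0
after  2: R0=0xbe R1=0x28 R2=0xbe R3=0xbf R4=0x80 R5=0x2a  N=1 Z=0
after  3: R0=0xbe R1=0x28 R2=0xbe R3=0xbf R4=0x96 R5=0x2a  N=1 Z=0
after  4: R0=0xbe R1=0x28 R2=0xbe R3=0xbf R4=0xbe R5=0x2a  N=1 Z=0
-- IRQ taken; context saved, return-PC = 5 --

K = 4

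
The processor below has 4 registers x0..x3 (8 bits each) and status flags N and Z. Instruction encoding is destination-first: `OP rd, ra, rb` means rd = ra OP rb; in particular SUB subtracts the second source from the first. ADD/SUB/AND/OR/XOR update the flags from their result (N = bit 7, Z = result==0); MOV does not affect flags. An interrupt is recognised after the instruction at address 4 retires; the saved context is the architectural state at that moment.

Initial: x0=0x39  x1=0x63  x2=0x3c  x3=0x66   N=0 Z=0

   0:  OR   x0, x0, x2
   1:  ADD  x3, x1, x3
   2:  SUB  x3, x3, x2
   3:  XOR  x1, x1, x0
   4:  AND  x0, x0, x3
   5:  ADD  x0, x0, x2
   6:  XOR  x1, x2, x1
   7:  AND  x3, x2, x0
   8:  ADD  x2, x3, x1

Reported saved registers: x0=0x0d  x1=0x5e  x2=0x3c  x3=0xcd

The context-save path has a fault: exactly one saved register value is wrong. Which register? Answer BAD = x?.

after  0: x0=0x3d x1=0x63 x2=0x3c x3=0x66  N=0 Z=0
after  1: x0=0x3d x1=0x63 x2=0x3c x3=0xc9  N=1 Z=0
after  2: x0=0x3d x1=0x63 x2=0x3c x3=0x8d  N=1 Z=0
after  3: x0=0x3d x1=0x5e x2=0x3c x3=0x8d  N=0 Z=0
after  4: x0=0x0d x1=0x5e x2=0x3c x3=0x8d  N=0 Z=0
-- IRQ taken; context saved, return-PC = 5 --
mismatch: x3: reported 0xcd vs actual 0x8d

BAD = x3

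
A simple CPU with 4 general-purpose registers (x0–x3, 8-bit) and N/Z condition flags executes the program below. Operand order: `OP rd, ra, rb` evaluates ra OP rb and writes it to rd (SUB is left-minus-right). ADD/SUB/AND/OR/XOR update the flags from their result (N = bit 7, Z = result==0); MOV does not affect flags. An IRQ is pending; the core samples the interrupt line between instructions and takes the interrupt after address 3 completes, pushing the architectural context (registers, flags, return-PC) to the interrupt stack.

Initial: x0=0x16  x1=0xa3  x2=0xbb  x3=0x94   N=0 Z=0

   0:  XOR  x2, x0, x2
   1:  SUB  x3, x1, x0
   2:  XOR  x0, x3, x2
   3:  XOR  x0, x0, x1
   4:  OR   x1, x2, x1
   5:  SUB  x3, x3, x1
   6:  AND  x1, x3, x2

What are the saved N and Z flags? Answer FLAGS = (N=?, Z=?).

after  0: x0=0x16 x1=0xa3 x2=0xad x3=0x94  N=1 Z=0
after  1: x0=0x16 x1=0xa3 x2=0xad x3=0x8d  N=1 Z=0
after  2: x0=0x20 x1=0xa3 x2=0xad x3=0x8d  N=0 Z=0
after  3: x0=0x83 x1=0xa3 x2=0xad x3=0x8d  N=1 Z=0
-- IRQ taken; context saved, return-PC = 4 --

FLAGS = (N=1, Z=0)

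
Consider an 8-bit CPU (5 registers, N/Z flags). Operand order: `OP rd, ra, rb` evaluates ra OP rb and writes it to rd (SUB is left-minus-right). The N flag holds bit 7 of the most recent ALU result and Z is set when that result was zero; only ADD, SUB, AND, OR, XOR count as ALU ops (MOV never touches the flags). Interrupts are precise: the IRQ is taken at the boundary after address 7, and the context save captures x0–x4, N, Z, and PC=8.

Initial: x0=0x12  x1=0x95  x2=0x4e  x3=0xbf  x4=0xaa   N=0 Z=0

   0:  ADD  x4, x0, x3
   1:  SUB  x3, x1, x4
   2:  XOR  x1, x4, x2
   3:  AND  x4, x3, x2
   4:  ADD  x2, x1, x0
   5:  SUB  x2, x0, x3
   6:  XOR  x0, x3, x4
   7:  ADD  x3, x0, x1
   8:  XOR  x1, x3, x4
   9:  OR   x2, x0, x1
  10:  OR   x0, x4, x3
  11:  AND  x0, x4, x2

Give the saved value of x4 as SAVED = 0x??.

SAVED = 0x44

after  0: x0=0x12 x1=0x95 x2=0x4e x3=0xbf x4=0xd1  N=1 Z=0
after  1: x0=0x12 x1=0x95 x2=0x4e x3=0xc4 x4=0xd1  N=1 Z=0
after  2: x0=0x12 x1=0x9f x2=0x4e x3=0xc4 x4=0xd1  N=1 Z=0
after  3: x0=0x12 x1=0x9f x2=0x4e x3=0xc4 x4=0x44  N=0 Z=0
after  4: x0=0x12 x1=0x9f x2=0xb1 x3=0xc4 x4=0x44  N=1 Z=0
after  5: x0=0x12 x1=0x9f x2=0x4e x3=0xc4 x4=0x44  N=0 Z=0
after  6: x0=0x80 x1=0x9f x2=0x4e x3=0xc4 x4=0x44  N=1 Z=0
after  7: x0=0x80 x1=0x9f x2=0x4e x3=0x1f x4=0x44  N=0 Z=0
-- IRQ taken; context saved, return-PC = 8 --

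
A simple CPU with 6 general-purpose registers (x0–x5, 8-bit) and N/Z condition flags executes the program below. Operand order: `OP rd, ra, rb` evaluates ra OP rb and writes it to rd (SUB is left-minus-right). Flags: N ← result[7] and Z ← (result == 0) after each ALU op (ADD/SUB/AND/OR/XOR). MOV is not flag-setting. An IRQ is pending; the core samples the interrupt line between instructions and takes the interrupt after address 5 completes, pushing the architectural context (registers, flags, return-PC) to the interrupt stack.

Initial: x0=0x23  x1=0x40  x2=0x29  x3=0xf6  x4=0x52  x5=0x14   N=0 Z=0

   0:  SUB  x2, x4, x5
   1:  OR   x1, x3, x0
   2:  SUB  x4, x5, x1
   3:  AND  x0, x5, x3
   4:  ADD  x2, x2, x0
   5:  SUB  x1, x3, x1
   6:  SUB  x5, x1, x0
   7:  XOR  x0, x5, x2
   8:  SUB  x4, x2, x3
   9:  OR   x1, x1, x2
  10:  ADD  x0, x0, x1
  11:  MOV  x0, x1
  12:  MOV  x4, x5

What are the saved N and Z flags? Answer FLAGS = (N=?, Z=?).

after  0: x0=0x23 x1=0x40 x2=0x3e x3=0xf6 x4=0x52 x5=0x14  N=0 Z=0
after  1: x0=0x23 x1=0xf7 x2=0x3e x3=0xf6 x4=0x52 x5=0x14  N=1 Z=0
after  2: x0=0x23 x1=0xf7 x2=0x3e x3=0xf6 x4=0x1d x5=0x14  N=0 Z=0
after  3: x0=0x14 x1=0xf7 x2=0x3e x3=0xf6 x4=0x1d x5=0x14  N=0 Z=0
after  4: x0=0x14 x1=0xf7 x2=0x52 x3=0xf6 x4=0x1d x5=0x14  N=0 Z=0
after  5: x0=0x14 x1=0xff x2=0x52 x3=0xf6 x4=0x1d x5=0x14  N=1 Z=0
-- IRQ taken; context saved, return-PC = 6 --

FLAGS = (N=1, Z=0)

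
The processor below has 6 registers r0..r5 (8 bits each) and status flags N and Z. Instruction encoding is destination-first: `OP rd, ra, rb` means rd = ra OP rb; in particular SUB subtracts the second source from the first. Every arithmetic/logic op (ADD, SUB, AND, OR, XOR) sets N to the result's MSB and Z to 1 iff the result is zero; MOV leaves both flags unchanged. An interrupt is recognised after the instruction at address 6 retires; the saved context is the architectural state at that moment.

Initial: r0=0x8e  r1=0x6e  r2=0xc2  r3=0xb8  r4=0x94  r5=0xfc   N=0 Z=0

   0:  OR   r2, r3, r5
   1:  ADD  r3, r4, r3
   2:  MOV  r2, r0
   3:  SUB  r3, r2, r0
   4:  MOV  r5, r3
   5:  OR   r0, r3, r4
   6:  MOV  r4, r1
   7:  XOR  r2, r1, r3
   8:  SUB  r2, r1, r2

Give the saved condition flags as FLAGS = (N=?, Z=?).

after  0: r0=0x8e r1=0x6e r2=0xfc r3=0xb8 r4=0x94 r5=0xfc  N=1 Z=0
after  1: r0=0x8e r1=0x6e r2=0xfc r3=0x4c r4=0x94 r5=0xfc  N=0 Z=0
after  2: r0=0x8e r1=0x6e r2=0x8e r3=0x4c r4=0x94 r5=0xfc  N=0 Z=0
after  3: r0=0x8e r1=0x6e r2=0x8e r3=0x00 r4=0x94 r5=0xfc  N=0 Z=1
after  4: r0=0x8e r1=0x6e r2=0x8e r3=0x00 r4=0x94 r5=0x00  N=0 Z=1
after  5: r0=0x94 r1=0x6e r2=0x8e r3=0x00 r4=0x94 r5=0x00  N=1 Z=0
after  6: r0=0x94 r1=0x6e r2=0x8e r3=0x00 r4=0x6e r5=0x00  N=1 Z=0
-- IRQ taken; context saved, return-PC = 7 --

FLAGS = (N=1, Z=0)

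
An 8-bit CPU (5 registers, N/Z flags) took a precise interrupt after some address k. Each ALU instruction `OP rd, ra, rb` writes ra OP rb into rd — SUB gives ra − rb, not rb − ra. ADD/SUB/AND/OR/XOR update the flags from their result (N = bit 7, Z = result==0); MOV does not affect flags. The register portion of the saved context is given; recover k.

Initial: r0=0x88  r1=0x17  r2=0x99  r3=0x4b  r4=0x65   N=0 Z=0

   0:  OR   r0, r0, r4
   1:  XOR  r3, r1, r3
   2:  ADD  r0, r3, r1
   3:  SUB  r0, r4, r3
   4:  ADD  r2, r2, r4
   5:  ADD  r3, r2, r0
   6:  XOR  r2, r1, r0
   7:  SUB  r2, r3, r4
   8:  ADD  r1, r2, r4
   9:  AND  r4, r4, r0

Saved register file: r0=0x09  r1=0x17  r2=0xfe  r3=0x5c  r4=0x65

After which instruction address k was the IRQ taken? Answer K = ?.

K = 4

after  0: r0=0xed r1=0x17 r2=0x99 r3=0x4b r4=0x65  N=1 Z=0
after  1: r0=0xed r1=0x17 r2=0x99 r3=0x5c r4=0x65  N=0 Z=0
after  2: r0=0x73 r1=0x17 r2=0x99 r3=0x5c r4=0x65  N=0 Z=0
after  3: r0=0x09 r1=0x17 r2=0x99 r3=0x5c r4=0x65  N=0 Z=0
after  4: r0=0x09 r1=0x17 r2=0xfe r3=0x5c r4=0x65  N=1 Z=0
-- IRQ taken; context saved, return-PC = 5 --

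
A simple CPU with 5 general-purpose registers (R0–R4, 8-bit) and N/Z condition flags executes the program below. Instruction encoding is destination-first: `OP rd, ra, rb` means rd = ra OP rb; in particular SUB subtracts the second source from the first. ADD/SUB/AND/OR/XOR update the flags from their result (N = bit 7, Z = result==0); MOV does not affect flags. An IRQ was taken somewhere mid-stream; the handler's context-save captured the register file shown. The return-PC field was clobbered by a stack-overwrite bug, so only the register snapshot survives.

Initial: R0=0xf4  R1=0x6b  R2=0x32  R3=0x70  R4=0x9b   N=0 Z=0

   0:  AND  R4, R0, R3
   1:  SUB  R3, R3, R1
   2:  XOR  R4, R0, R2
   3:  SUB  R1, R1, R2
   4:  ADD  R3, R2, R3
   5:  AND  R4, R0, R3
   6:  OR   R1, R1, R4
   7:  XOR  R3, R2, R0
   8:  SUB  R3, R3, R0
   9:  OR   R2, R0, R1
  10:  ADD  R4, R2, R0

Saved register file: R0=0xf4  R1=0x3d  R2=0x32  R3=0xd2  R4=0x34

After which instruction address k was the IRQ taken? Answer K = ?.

after  0: R0=0xf4 R1=0x6b R2=0x32 R3=0x70 R4=0x70  N=0 Z=0
after  1: R0=0xf4 R1=0x6b R2=0x32 R3=0x05 R4=0x70  N=0 Z=0
after  2: R0=0xf4 R1=0x6b R2=0x32 R3=0x05 R4=0xc6  N=1 Z=0
after  3: R0=0xf4 R1=0x39 R2=0x32 R3=0x05 R4=0xc6  N=0 Z=0
after  4: R0=0xf4 R1=0x39 R2=0x32 R3=0x37 R4=0xc6  N=0 Z=0
after  5: R0=0xf4 R1=0x39 R2=0x32 R3=0x37 R4=0x34  N=0 Z=0
after  6: R0=0xf4 R1=0x3d R2=0x32 R3=0x37 R4=0x34  N=0 Z=0
after  7: R0=0xf4 R1=0x3d R2=0x32 R3=0xc6 R4=0x34  N=1 Z=0
after  8: R0=0xf4 R1=0x3d R2=0x32 R3=0xd2 R4=0x34  N=1 Z=0
-- IRQ taken; context saved, return-PC = 9 --

K = 8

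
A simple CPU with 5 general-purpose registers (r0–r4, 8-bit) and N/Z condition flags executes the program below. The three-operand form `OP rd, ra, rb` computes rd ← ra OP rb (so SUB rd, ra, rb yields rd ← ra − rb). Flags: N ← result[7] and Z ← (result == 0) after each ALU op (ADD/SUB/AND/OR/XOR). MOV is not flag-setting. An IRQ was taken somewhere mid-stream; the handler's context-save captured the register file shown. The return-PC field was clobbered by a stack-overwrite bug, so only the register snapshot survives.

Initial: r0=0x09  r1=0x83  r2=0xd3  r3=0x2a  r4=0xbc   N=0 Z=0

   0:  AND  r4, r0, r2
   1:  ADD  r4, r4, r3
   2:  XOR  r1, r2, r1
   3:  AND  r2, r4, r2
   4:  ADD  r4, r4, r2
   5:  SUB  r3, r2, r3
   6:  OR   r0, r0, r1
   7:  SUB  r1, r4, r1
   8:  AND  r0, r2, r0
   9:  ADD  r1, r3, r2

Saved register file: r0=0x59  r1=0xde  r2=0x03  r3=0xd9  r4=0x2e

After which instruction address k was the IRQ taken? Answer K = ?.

after  0: r0=0x09 r1=0x83 r2=0xd3 r3=0x2a r4=0x01  N=0 Z=0
after  1: r0=0x09 r1=0x83 r2=0xd3 r3=0x2a r4=0x2b  N=0 Z=0
after  2: r0=0x09 r1=0x50 r2=0xd3 r3=0x2a r4=0x2b  N=0 Z=0
after  3: r0=0x09 r1=0x50 r2=0x03 r3=0x2a r4=0x2b  N=0 Z=0
after  4: r0=0x09 r1=0x50 r2=0x03 r3=0x2a r4=0x2e  N=0 Z=0
after  5: r0=0x09 r1=0x50 r2=0x03 r3=0xd9 r4=0x2e  N=1 Z=0
after  6: r0=0x59 r1=0x50 r2=0x03 r3=0xd9 r4=0x2e  N=0 Z=0
after  7: r0=0x59 r1=0xde r2=0x03 r3=0xd9 r4=0x2e  N=1 Z=0
-- IRQ taken; context saved, return-PC = 8 --

K = 7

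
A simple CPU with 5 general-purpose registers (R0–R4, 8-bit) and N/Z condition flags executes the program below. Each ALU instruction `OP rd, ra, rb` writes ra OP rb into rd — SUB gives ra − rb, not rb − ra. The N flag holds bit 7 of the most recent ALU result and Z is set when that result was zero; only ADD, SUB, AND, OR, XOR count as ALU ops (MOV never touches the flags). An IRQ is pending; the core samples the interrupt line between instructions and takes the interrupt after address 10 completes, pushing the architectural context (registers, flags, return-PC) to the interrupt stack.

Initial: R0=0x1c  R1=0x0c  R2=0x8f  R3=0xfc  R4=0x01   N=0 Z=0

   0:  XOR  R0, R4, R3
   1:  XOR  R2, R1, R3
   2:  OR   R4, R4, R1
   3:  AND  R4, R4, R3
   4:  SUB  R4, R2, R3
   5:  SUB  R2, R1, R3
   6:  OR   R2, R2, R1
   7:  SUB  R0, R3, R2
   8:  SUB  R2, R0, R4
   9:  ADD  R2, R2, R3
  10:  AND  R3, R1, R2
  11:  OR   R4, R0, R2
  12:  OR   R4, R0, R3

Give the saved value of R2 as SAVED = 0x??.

SAVED = 0xe8

after  0: R0=0xfd R1=0x0c R2=0x8f R3=0xfc R4=0x01  N=1 Z=0
after  1: R0=0xfd R1=0x0c R2=0xf0 R3=0xfc R4=0x01  N=1 Z=0
after  2: R0=0xfd R1=0x0c R2=0xf0 R3=0xfc R4=0x0d  N=0 Z=0
after  3: R0=0xfd R1=0x0c R2=0xf0 R3=0xfc R4=0x0c  N=0 Z=0
after  4: R0=0xfd R1=0x0c R2=0xf0 R3=0xfc R4=0xf4  N=1 Z=0
after  5: R0=0xfd R1=0x0c R2=0x10 R3=0xfc R4=0xf4  N=0 Z=0
after  6: R0=0xfd R1=0x0c R2=0x1c R3=0xfc R4=0xf4  N=0 Z=0
after  7: R0=0xe0 R1=0x0c R2=0x1c R3=0xfc R4=0xf4  N=1 Z=0
after  8: R0=0xe0 R1=0x0c R2=0xec R3=0xfc R4=0xf4  N=1 Z=0
after  9: R0=0xe0 R1=0x0c R2=0xe8 R3=0xfc R4=0xf4  N=1 Z=0
after 10: R0=0xe0 R1=0x0c R2=0xe8 R3=0x08 R4=0xf4  N=0 Z=0
-- IRQ taken; context saved, return-PC = 11 --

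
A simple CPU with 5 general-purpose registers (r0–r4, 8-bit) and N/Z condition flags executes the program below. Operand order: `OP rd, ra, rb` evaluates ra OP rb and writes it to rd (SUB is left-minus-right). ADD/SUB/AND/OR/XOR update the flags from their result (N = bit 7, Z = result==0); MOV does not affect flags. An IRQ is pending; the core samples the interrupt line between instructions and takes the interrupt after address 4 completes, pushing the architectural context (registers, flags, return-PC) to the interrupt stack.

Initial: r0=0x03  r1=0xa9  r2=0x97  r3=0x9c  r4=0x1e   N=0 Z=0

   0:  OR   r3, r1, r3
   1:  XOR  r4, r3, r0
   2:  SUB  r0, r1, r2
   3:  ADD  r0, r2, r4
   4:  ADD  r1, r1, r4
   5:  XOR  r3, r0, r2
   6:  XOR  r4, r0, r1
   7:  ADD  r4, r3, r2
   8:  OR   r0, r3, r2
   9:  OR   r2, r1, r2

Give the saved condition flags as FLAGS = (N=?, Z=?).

FLAGS = (N=0, Z=0)

after  0: r0=0x03 r1=0xa9 r2=0x97 r3=0xbd r4=0x1e  N=1 Z=0
after  1: r0=0x03 r1=0xa9 r2=0x97 r3=0xbd r4=0xbe  N=1 Z=0
after  2: r0=0x12 r1=0xa9 r2=0x97 r3=0xbd r4=0xbe  N=0 Z=0
after  3: r0=0x55 r1=0xa9 r2=0x97 r3=0xbd r4=0xbe  N=0 Z=0
after  4: r0=0x55 r1=0x67 r2=0x97 r3=0xbd r4=0xbe  N=0 Z=0
-- IRQ taken; context saved, return-PC = 5 --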